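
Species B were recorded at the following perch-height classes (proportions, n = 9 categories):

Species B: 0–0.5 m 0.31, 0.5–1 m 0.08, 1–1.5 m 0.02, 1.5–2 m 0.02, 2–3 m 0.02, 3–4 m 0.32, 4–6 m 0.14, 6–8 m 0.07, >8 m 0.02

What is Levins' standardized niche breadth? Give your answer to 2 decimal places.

Σpᵢ² = 0.31² + 0.08² + 0.02² + 0.02² + 0.02² + 0.32² + 0.14² + 0.07² + 0.02² = 0.0961 + 0.0064 + 0.0004 + 0.0004 + 0.0004 + 0.1024 + 0.0196 + 0.0049 + 0.0004 = 0.2310
B = 1 / 0.2310 = 4.3290
Bₛ = (B − 1)/(n − 1) = (4.3290 − 1)/(9 − 1) = 3.3290/8 = 0.4161

0.42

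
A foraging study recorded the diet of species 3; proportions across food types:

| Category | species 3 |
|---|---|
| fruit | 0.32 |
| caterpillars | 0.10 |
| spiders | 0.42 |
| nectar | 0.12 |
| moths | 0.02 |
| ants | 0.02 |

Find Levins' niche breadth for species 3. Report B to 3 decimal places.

3.289

Σpᵢ² = 0.32² + 0.10² + 0.42² + 0.12² + 0.02² + 0.02² = 0.1024 + 0.0100 + 0.1764 + 0.0144 + 0.0004 + 0.0004 = 0.3040
B = 1 / 0.3040 = 3.28947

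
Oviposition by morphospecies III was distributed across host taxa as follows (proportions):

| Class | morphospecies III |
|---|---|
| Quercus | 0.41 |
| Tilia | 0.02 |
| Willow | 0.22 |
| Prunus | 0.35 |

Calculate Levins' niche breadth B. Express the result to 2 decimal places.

Σpᵢ² = 0.41² + 0.02² + 0.22² + 0.35² = 0.1681 + 0.0004 + 0.0484 + 0.1225 = 0.3394
B = 1 / 0.3394 = 2.9464

2.95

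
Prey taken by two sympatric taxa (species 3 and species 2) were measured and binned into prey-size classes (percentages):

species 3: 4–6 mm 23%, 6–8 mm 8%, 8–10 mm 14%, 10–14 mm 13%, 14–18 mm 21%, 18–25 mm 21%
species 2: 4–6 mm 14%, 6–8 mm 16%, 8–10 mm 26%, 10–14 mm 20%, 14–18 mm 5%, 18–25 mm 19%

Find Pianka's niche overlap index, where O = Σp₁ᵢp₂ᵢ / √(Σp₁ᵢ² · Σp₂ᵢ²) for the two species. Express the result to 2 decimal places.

0.84

Convert percentages to proportions (divide by 100).
Σ p₁ᵢp₂ᵢ = 0.0322 + 0.0128 + 0.0364 + 0.0260 + 0.0105 + 0.0399 = 0.1578
Σp_1ᵢ² = 0.23² + 0.08² + 0.14² + 0.13² + 0.21² + 0.21² = 0.0529 + 0.0064 + 0.0196 + 0.0169 + 0.0441 + 0.0441 = 0.1840
Σp_2ᵢ² = 0.14² + 0.16² + 0.26² + 0.20² + 0.05² + 0.19² = 0.0196 + 0.0256 + 0.0676 + 0.0400 + 0.0025 + 0.0361 = 0.1914
O = 0.1578 / √(0.1840 × 0.1914) = 0.1578 / 0.18766 = 0.8409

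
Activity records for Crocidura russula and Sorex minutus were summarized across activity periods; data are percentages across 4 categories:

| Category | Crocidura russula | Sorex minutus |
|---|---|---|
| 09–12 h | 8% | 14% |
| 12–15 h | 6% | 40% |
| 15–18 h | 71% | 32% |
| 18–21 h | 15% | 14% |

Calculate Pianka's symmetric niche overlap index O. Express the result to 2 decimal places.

Convert percentages to proportions (divide by 100).
Σ p₁ᵢp₂ᵢ = 0.0112 + 0.0240 + 0.2272 + 0.0210 = 0.2834
Σp_1ᵢ² = 0.08² + 0.06² + 0.71² + 0.15² = 0.0064 + 0.0036 + 0.5041 + 0.0225 = 0.5366
Σp_2ᵢ² = 0.14² + 0.40² + 0.32² + 0.14² = 0.0196 + 0.1600 + 0.1024 + 0.0196 = 0.3016
O = 0.2834 / √(0.5366 × 0.3016) = 0.2834 / 0.40229 = 0.7045

0.70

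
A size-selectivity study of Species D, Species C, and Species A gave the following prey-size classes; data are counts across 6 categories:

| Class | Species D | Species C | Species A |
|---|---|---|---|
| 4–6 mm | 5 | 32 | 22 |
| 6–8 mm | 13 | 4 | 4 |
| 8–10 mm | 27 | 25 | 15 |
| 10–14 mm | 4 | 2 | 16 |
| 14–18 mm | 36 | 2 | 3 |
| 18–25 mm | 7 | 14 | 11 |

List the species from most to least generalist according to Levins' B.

Species A > Species D > Species C

Proportions for Species D (n=92): 5/92=0.0543, 13/92=0.1413, 27/92=0.2935, 4/92=0.0435, 36/92=0.3913, 7/92=0.0761
Proportions for Species C (n=79): 32/79=0.4051, 4/79=0.0506, 25/79=0.3165, 2/79=0.0253, 2/79=0.0253, 14/79=0.1772
Proportions for Species A (n=71): 22/71=0.3099, 4/71=0.0563, 15/71=0.2113, 16/71=0.2254, 3/71=0.0423, 11/71=0.1549
Σp_Dᵢ² = 0.0543² + 0.1413² + 0.2935² + 0.0435² + 0.3913² + 0.0761² = 0.002948 + 0.019966 + 0.086142 + 0.001892 + 0.153116 + 0.005791 = 0.269855
B_D = 1 / 0.269855 = 3.7057
Σp_Cᵢ² = 0.4051² + 0.0506² + 0.3165² + 0.0253² + 0.0253² + 0.1772² = 0.164106 + 0.002560 + 0.100172 + 0.000640 + 0.000640 + 0.031400 = 0.299518
B_C = 1 / 0.299518 = 3.3387
Σp_Aᵢ² = 0.3099² + 0.0563² + 0.2113² + 0.2254² + 0.0423² + 0.1549² = 0.096038 + 0.003170 + 0.044648 + 0.050805 + 0.001789 + 0.023994 = 0.220444
B_A = 1 / 0.220444 = 4.5363
Ranking by B (broadest → narrowest): Species A (4.54) > Species D (3.71) > Species C (3.34)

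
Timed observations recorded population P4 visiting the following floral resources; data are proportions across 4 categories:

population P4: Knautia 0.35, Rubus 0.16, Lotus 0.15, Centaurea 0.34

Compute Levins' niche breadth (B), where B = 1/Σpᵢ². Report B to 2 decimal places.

3.49

Σpᵢ² = 0.35² + 0.16² + 0.15² + 0.34² = 0.1225 + 0.0256 + 0.0225 + 0.1156 = 0.2862
B = 1 / 0.2862 = 3.4941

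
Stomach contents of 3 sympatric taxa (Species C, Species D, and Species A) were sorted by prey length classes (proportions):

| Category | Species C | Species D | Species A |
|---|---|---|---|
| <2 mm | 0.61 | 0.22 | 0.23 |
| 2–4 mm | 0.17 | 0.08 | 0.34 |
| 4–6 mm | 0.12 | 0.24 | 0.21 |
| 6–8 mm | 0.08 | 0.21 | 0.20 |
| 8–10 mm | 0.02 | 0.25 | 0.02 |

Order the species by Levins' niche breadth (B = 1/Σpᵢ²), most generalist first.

Species D > Species A > Species C

Σp_Cᵢ² = 0.61² + 0.17² + 0.12² + 0.08² + 0.02² = 0.3721 + 0.0289 + 0.0144 + 0.0064 + 0.0004 = 0.4222
B_C = 1 / 0.4222 = 2.3685
Σp_Dᵢ² = 0.22² + 0.08² + 0.24² + 0.21² + 0.25² = 0.0484 + 0.0064 + 0.0576 + 0.0441 + 0.0625 = 0.2190
B_D = 1 / 0.2190 = 4.5662
Σp_Aᵢ² = 0.23² + 0.34² + 0.21² + 0.20² + 0.02² = 0.0529 + 0.1156 + 0.0441 + 0.0400 + 0.0004 = 0.2530
B_A = 1 / 0.2530 = 3.9526
Ranking by B (broadest → narrowest): Species D (4.57) > Species A (3.95) > Species C (2.37)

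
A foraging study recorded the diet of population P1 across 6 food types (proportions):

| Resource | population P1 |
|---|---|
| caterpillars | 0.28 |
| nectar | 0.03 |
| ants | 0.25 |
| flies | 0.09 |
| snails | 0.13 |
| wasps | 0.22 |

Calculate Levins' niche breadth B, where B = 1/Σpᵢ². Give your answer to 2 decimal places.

4.65

Σpᵢ² = 0.28² + 0.03² + 0.25² + 0.09² + 0.13² + 0.22² = 0.0784 + 0.0009 + 0.0625 + 0.0081 + 0.0169 + 0.0484 = 0.2152
B = 1 / 0.2152 = 4.6468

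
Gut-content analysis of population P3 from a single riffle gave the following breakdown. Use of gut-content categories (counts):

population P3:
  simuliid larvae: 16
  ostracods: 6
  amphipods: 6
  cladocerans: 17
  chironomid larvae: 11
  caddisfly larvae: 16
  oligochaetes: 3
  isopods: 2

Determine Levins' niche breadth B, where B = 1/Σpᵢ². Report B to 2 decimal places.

Proportions for population P3 (n=77): 16/77=0.2078, 6/77=0.0779, 6/77=0.0779, 17/77=0.2208, 11/77=0.1429, 16/77=0.2078, 3/77=0.0390, 2/77=0.0260
Σpᵢ² = 0.2078² + 0.0779² + 0.0779² + 0.2208² + 0.1429² + 0.2078² + 0.0390² + 0.0260² = 0.043181 + 0.006068 + 0.006068 + 0.048753 + 0.020420 + 0.043181 + 0.001521 + 0.000676 = 0.169868
B = 1 / 0.169868 = 5.8869

5.89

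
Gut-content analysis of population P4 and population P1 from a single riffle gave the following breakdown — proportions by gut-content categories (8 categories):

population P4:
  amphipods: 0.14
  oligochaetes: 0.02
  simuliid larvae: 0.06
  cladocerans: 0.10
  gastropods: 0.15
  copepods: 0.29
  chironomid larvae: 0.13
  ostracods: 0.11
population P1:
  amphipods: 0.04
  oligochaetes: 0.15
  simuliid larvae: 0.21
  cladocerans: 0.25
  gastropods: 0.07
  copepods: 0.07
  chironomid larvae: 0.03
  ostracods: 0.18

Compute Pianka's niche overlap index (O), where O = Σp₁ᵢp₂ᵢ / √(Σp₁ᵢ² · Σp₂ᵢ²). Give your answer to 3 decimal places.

Σ p₁ᵢp₂ᵢ = 0.0056 + 0.0030 + 0.0126 + 0.0250 + 0.0105 + 0.0203 + 0.0039 + 0.0198 = 0.1007
Σp_1ᵢ² = 0.14² + 0.02² + 0.06² + 0.10² + 0.15² + 0.29² + 0.13² + 0.11² = 0.0196 + 0.0004 + 0.0036 + 0.0100 + 0.0225 + 0.0841 + 0.0169 + 0.0121 = 0.1692
Σp_2ᵢ² = 0.04² + 0.15² + 0.21² + 0.25² + 0.07² + 0.07² + 0.03² + 0.18² = 0.0016 + 0.0225 + 0.0441 + 0.0625 + 0.0049 + 0.0049 + 0.0009 + 0.0324 = 0.1738
O = 0.1007 / √(0.1692 × 0.1738) = 0.1007 / 0.171485 = 0.58722

0.587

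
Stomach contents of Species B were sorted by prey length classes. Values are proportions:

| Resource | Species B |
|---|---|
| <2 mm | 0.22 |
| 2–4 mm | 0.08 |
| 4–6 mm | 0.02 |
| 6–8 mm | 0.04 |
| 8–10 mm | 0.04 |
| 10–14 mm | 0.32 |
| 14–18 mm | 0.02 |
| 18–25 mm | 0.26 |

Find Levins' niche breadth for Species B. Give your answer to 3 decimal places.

Σpᵢ² = 0.22² + 0.08² + 0.02² + 0.04² + 0.04² + 0.32² + 0.02² + 0.26² = 0.0484 + 0.0064 + 0.0004 + 0.0016 + 0.0016 + 0.1024 + 0.0004 + 0.0676 = 0.2288
B = 1 / 0.2288 = 4.37063

4.371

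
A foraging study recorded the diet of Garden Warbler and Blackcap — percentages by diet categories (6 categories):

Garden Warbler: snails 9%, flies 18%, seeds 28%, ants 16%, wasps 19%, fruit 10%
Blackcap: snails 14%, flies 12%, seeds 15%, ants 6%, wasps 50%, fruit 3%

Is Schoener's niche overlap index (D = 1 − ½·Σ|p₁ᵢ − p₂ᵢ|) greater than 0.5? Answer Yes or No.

Yes

Convert percentages to proportions (divide by 100).
Σ|p₁ᵢ − p₂ᵢ| = 0.05 + 0.06 + 0.13 + 0.10 + 0.31 + 0.07 = 0.72
D = 1 − ½ × 0.72 = 1 − 0.360 = 0.6400
D = 0.6400 > 0.5 → Yes.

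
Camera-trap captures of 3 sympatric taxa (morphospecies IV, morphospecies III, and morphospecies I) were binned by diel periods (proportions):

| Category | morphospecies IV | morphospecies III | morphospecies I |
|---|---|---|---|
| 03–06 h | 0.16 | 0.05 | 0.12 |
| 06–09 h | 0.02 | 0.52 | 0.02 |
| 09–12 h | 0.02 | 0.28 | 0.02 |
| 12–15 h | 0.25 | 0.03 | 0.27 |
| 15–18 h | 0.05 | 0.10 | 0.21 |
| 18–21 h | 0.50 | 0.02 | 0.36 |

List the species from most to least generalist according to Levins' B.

Σp_IVᵢ² = 0.16² + 0.02² + 0.02² + 0.25² + 0.05² + 0.50² = 0.0256 + 0.0004 + 0.0004 + 0.0625 + 0.0025 + 0.2500 = 0.3414
B_IV = 1 / 0.3414 = 2.9291
Σp_IIIᵢ² = 0.05² + 0.52² + 0.28² + 0.03² + 0.10² + 0.02² = 0.0025 + 0.2704 + 0.0784 + 0.0009 + 0.0100 + 0.0004 = 0.3626
B_III = 1 / 0.3626 = 2.7579
Σp_Iᵢ² = 0.12² + 0.02² + 0.02² + 0.27² + 0.21² + 0.36² = 0.0144 + 0.0004 + 0.0004 + 0.0729 + 0.0441 + 0.1296 = 0.2618
B_I = 1 / 0.2618 = 3.8197
Ranking by B (broadest → narrowest): morphospecies I (3.82) > morphospecies IV (2.93) > morphospecies III (2.76)

morphospecies I > morphospecies IV > morphospecies III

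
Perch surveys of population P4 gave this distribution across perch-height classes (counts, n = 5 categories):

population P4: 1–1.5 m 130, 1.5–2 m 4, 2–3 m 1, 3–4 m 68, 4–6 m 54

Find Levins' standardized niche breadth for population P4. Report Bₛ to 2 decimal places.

0.43

Proportions for population P4 (n=257): 130/257=0.5058, 4/257=0.0156, 1/257=0.0039, 68/257=0.2646, 54/257=0.2101
Σpᵢ² = 0.5058² + 0.0156² + 0.0039² + 0.2646² + 0.2101² = 0.255834 + 0.000243 + 0.000015 + 0.070013 + 0.044142 = 0.370247
B = 1 / 0.370247 = 2.7009
Bₛ = (B − 1)/(n − 1) = (2.7009 − 1)/(5 − 1) = 1.7009/4 = 0.4252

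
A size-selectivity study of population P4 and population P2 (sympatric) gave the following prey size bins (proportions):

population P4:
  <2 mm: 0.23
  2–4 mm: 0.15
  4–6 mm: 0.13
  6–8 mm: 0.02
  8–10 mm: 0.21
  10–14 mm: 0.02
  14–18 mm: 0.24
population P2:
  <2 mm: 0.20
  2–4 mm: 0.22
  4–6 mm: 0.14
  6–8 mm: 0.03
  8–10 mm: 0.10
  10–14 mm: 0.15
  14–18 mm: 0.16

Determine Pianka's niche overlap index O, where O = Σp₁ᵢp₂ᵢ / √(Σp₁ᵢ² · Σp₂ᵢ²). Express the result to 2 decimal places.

0.89

Σ p₁ᵢp₂ᵢ = 0.0460 + 0.0330 + 0.0182 + 0.0006 + 0.0210 + 0.0030 + 0.0384 = 0.1602
Σp_1ᵢ² = 0.23² + 0.15² + 0.13² + 0.02² + 0.21² + 0.02² + 0.24² = 0.0529 + 0.0225 + 0.0169 + 0.0004 + 0.0441 + 0.0004 + 0.0576 = 0.1948
Σp_2ᵢ² = 0.20² + 0.22² + 0.14² + 0.03² + 0.10² + 0.15² + 0.16² = 0.0400 + 0.0484 + 0.0196 + 0.0009 + 0.0100 + 0.0225 + 0.0256 = 0.1670
O = 0.1602 / √(0.1948 × 0.1670) = 0.1602 / 0.18037 = 0.8882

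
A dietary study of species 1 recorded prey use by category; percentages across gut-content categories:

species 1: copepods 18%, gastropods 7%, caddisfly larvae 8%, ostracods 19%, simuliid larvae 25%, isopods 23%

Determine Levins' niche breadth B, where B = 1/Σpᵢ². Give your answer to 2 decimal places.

5.12

Convert percentages to proportions (divide by 100).
Σpᵢ² = 0.18² + 0.07² + 0.08² + 0.19² + 0.25² + 0.23² = 0.0324 + 0.0049 + 0.0064 + 0.0361 + 0.0625 + 0.0529 = 0.1952
B = 1 / 0.1952 = 5.1230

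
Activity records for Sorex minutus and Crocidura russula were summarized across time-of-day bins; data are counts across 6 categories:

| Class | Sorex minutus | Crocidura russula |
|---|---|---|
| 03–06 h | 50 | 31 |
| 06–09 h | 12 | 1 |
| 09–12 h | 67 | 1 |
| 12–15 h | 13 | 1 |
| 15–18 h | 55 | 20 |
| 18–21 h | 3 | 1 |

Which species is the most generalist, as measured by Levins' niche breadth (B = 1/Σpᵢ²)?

Proportions for Sorex minutus (n=200): 50/200=0.2500, 12/200=0.0600, 67/200=0.3350, 13/200=0.0650, 55/200=0.2750, 3/200=0.0150
Proportions for Crocidura russula (n=55): 31/55=0.5636, 1/55=0.0182, 1/55=0.0182, 1/55=0.0182, 20/55=0.3636, 1/55=0.0182
Σp_minuᵢ² = 0.2500² + 0.0600² + 0.3350² + 0.0650² + 0.2750² + 0.0150² = 0.062500 + 0.003600 + 0.112225 + 0.004225 + 0.075625 + 0.000225 = 0.258400
B_minu = 1 / 0.258400 = 3.8700
Σp_russᵢ² = 0.5636² + 0.0182² + 0.0182² + 0.0182² + 0.3636² + 0.0182² = 0.317645 + 0.000331 + 0.000331 + 0.000331 + 0.132205 + 0.000331 = 0.451174
B_russ = 1 / 0.451174 = 2.2164
Highest B → broadest niche (most generalist): Sorex minutus (B = 3.87).

Sorex minutus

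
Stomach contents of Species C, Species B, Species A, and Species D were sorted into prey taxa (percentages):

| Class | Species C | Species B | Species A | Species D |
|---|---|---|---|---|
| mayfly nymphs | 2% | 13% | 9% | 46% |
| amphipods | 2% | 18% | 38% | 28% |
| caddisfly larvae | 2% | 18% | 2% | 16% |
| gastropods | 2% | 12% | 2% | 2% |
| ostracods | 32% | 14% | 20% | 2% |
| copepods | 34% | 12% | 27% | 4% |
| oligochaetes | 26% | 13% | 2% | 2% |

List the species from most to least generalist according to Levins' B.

Species B > Species A > Species C > Species D

Convert percentages to proportions (divide by 100).
Σp_Cᵢ² = 0.02² + 0.02² + 0.02² + 0.02² + 0.32² + 0.34² + 0.26² = 0.0004 + 0.0004 + 0.0004 + 0.0004 + 0.1024 + 0.1156 + 0.0676 = 0.2872
B_C = 1 / 0.2872 = 3.4819
Σp_Bᵢ² = 0.13² + 0.18² + 0.18² + 0.12² + 0.14² + 0.12² + 0.13² = 0.0169 + 0.0324 + 0.0324 + 0.0144 + 0.0196 + 0.0144 + 0.0169 = 0.1470
B_B = 1 / 0.1470 = 6.8027
Σp_Aᵢ² = 0.09² + 0.38² + 0.02² + 0.02² + 0.20² + 0.27² + 0.02² = 0.0081 + 0.1444 + 0.0004 + 0.0004 + 0.0400 + 0.0729 + 0.0004 = 0.2666
B_A = 1 / 0.2666 = 3.7509
Σp_Dᵢ² = 0.46² + 0.28² + 0.16² + 0.02² + 0.02² + 0.04² + 0.02² = 0.2116 + 0.0784 + 0.0256 + 0.0004 + 0.0004 + 0.0016 + 0.0004 = 0.3184
B_D = 1 / 0.3184 = 3.1407
Ranking by B (broadest → narrowest): Species B (6.80) > Species A (3.75) > Species C (3.48) > Species D (3.14)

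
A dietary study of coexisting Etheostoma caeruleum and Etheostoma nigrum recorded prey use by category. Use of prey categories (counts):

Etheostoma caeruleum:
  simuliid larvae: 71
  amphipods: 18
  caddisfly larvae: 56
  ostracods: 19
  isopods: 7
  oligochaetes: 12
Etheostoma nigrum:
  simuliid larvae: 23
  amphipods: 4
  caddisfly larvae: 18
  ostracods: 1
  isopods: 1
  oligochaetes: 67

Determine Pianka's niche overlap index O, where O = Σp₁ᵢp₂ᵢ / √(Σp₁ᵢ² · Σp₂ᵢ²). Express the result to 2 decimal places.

0.51

Proportions for Etheostoma caeruleum (n=183): 71/183=0.3880, 18/183=0.0984, 56/183=0.3060, 19/183=0.1038, 7/183=0.0383, 12/183=0.0656
Proportions for Etheostoma nigrum (n=114): 23/114=0.2018, 4/114=0.0351, 18/114=0.1579, 1/114=0.0088, 1/114=0.0088, 67/114=0.5877
Σ p₁ᵢp₂ᵢ = 0.078298 + 0.003454 + 0.048317 + 0.000913 + 0.000337 + 0.038553 = 0.169872
Σp_1ᵢ² = 0.3880² + 0.0984² + 0.3060² + 0.1038² + 0.0383² + 0.0656² = 0.150544 + 0.009683 + 0.093636 + 0.010774 + 0.001467 + 0.004303 = 0.270407
Σp_2ᵢ² = 0.2018² + 0.0351² + 0.1579² + 0.0088² + 0.0088² + 0.5877² = 0.040723 + 0.001232 + 0.024932 + 0.000077 + 0.000077 + 0.345391 = 0.412432
O = 0.169872 / √(0.270407 × 0.412432) = 0.169872 / 0.3339528 = 0.5087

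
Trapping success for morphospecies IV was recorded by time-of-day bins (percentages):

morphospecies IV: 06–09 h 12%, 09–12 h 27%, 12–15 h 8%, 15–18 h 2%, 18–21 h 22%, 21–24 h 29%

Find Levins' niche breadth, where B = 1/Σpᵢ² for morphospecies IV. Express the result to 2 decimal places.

4.41

Convert percentages to proportions (divide by 100).
Σpᵢ² = 0.12² + 0.27² + 0.08² + 0.02² + 0.22² + 0.29² = 0.0144 + 0.0729 + 0.0064 + 0.0004 + 0.0484 + 0.0841 = 0.2266
B = 1 / 0.2266 = 4.4131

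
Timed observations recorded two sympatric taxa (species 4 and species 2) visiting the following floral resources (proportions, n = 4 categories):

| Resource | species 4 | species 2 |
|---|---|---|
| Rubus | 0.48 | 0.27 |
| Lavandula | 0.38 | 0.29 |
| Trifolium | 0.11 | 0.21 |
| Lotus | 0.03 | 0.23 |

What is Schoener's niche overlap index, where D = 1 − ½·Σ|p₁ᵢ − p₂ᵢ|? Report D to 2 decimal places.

0.70

Σ|p₁ᵢ − p₂ᵢ| = 0.21 + 0.09 + 0.10 + 0.20 = 0.60
D = 1 − ½ × 0.60 = 1 − 0.300 = 0.7000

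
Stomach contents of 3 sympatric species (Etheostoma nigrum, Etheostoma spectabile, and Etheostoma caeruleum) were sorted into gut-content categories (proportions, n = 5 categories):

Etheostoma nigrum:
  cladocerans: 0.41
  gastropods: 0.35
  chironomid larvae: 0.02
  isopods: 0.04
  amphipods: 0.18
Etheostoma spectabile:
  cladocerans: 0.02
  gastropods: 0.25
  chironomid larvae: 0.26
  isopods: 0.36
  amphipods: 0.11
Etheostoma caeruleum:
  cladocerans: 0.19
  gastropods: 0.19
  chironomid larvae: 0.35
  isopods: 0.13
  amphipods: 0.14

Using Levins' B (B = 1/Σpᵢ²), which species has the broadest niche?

Etheostoma caeruleum

Σp_nigrᵢ² = 0.41² + 0.35² + 0.02² + 0.04² + 0.18² = 0.1681 + 0.1225 + 0.0004 + 0.0016 + 0.0324 = 0.3250
B_nigr = 1 / 0.3250 = 3.0769
Σp_specᵢ² = 0.02² + 0.25² + 0.26² + 0.36² + 0.11² = 0.0004 + 0.0625 + 0.0676 + 0.1296 + 0.0121 = 0.2722
B_spec = 1 / 0.2722 = 3.6738
Σp_caerᵢ² = 0.19² + 0.19² + 0.35² + 0.13² + 0.14² = 0.0361 + 0.0361 + 0.1225 + 0.0169 + 0.0196 = 0.2312
B_caer = 1 / 0.2312 = 4.3253
Highest B → broadest niche (most generalist): Etheostoma caeruleum (B = 4.33).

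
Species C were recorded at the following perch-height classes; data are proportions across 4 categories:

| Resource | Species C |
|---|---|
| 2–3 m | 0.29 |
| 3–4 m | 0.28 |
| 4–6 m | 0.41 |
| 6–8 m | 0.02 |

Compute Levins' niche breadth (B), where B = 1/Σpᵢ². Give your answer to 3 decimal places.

Σpᵢ² = 0.29² + 0.28² + 0.41² + 0.02² = 0.0841 + 0.0784 + 0.1681 + 0.0004 = 0.3310
B = 1 / 0.3310 = 3.02115

3.021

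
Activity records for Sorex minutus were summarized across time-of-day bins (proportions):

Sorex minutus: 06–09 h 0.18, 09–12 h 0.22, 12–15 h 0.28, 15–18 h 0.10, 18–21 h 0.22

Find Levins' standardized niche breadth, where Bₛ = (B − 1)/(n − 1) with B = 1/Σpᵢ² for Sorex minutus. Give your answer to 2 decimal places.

0.90

Σpᵢ² = 0.18² + 0.22² + 0.28² + 0.10² + 0.22² = 0.0324 + 0.0484 + 0.0784 + 0.0100 + 0.0484 = 0.2176
B = 1 / 0.2176 = 4.5956
Bₛ = (B − 1)/(n − 1) = (4.5956 − 1)/(5 − 1) = 3.5956/4 = 0.8989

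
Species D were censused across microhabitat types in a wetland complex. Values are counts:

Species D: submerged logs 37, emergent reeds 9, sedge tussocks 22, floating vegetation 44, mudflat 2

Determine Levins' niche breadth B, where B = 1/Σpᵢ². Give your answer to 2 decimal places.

Proportions for Species D (n=114): 37/114=0.3246, 9/114=0.0789, 22/114=0.1930, 44/114=0.3860, 2/114=0.0175
Σpᵢ² = 0.3246² + 0.0789² + 0.1930² + 0.3860² + 0.0175² = 0.105365 + 0.006225 + 0.037249 + 0.148996 + 0.000306 = 0.298141
B = 1 / 0.298141 = 3.3541

3.35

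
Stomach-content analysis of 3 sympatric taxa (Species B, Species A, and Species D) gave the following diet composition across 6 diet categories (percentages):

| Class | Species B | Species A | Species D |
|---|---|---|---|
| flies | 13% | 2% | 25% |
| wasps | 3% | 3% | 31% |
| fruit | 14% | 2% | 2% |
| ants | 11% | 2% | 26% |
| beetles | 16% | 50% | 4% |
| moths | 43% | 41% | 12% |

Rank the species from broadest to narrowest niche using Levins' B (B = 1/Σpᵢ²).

Convert percentages to proportions (divide by 100).
Σp_Bᵢ² = 0.13² + 0.03² + 0.14² + 0.11² + 0.16² + 0.43² = 0.0169 + 0.0009 + 0.0196 + 0.0121 + 0.0256 + 0.1849 = 0.2600
B_B = 1 / 0.2600 = 3.8462
Σp_Aᵢ² = 0.02² + 0.03² + 0.02² + 0.02² + 0.50² + 0.41² = 0.0004 + 0.0009 + 0.0004 + 0.0004 + 0.2500 + 0.1681 = 0.4202
B_A = 1 / 0.4202 = 2.3798
Σp_Dᵢ² = 0.25² + 0.31² + 0.02² + 0.26² + 0.04² + 0.12² = 0.0625 + 0.0961 + 0.0004 + 0.0676 + 0.0016 + 0.0144 = 0.2426
B_D = 1 / 0.2426 = 4.1220
Ranking by B (broadest → narrowest): Species D (4.12) > Species B (3.85) > Species A (2.38)

Species D > Species B > Species A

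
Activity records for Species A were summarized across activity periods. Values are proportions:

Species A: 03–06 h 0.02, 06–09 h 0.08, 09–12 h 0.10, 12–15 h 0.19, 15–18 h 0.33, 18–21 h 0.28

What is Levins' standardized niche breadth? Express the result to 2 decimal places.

0.63

Σpᵢ² = 0.02² + 0.08² + 0.10² + 0.19² + 0.33² + 0.28² = 0.0004 + 0.0064 + 0.0100 + 0.0361 + 0.1089 + 0.0784 = 0.2402
B = 1 / 0.2402 = 4.1632
Bₛ = (B − 1)/(n − 1) = (4.1632 − 1)/(6 − 1) = 3.1632/5 = 0.6326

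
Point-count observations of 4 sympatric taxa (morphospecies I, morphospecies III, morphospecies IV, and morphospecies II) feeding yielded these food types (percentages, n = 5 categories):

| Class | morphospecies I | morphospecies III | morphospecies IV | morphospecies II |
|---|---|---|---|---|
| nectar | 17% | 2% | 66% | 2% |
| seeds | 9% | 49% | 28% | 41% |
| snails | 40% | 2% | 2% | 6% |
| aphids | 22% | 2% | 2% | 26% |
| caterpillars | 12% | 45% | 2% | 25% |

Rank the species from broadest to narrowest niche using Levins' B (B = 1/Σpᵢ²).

Convert percentages to proportions (divide by 100).
Σp_Iᵢ² = 0.17² + 0.09² + 0.40² + 0.22² + 0.12² = 0.0289 + 0.0081 + 0.1600 + 0.0484 + 0.0144 = 0.2598
B_I = 1 / 0.2598 = 3.8491
Σp_IIIᵢ² = 0.02² + 0.49² + 0.02² + 0.02² + 0.45² = 0.0004 + 0.2401 + 0.0004 + 0.0004 + 0.2025 = 0.4438
B_III = 1 / 0.4438 = 2.2533
Σp_IVᵢ² = 0.66² + 0.28² + 0.02² + 0.02² + 0.02² = 0.4356 + 0.0784 + 0.0004 + 0.0004 + 0.0004 = 0.5152
B_IV = 1 / 0.5152 = 1.9410
Σp_IIᵢ² = 0.02² + 0.41² + 0.06² + 0.26² + 0.25² = 0.0004 + 0.1681 + 0.0036 + 0.0676 + 0.0625 = 0.3022
B_II = 1 / 0.3022 = 3.3091
Ranking by B (broadest → narrowest): morphospecies I (3.85) > morphospecies II (3.31) > morphospecies III (2.25) > morphospecies IV (1.94)

morphospecies I > morphospecies II > morphospecies III > morphospecies IV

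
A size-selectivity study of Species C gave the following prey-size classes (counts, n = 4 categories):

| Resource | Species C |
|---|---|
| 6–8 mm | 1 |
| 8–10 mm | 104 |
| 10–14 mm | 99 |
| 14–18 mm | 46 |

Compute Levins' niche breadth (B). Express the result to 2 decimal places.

2.75

Proportions for Species C (n=250): 1/250=0.0040, 104/250=0.4160, 99/250=0.3960, 46/250=0.1840
Σpᵢ² = 0.0040² + 0.4160² + 0.3960² + 0.1840² = 0.000016 + 0.173056 + 0.156816 + 0.033856 = 0.363744
B = 1 / 0.363744 = 2.7492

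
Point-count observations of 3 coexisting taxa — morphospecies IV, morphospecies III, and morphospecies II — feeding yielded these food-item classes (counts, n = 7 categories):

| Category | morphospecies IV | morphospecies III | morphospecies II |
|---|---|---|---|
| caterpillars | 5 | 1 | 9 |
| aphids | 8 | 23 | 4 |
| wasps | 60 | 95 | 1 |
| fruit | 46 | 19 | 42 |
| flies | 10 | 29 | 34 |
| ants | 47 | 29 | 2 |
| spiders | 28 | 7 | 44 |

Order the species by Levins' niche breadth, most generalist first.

morphospecies IV > morphospecies II > morphospecies III

Proportions for morphospecies IV (n=204): 5/204=0.0245, 8/204=0.0392, 60/204=0.2941, 46/204=0.2255, 10/204=0.0490, 47/204=0.2304, 28/204=0.1373
Proportions for morphospecies III (n=203): 1/203=0.0049, 23/203=0.1133, 95/203=0.4680, 19/203=0.0936, 29/203=0.1429, 29/203=0.1429, 7/203=0.0345
Proportions for morphospecies II (n=136): 9/136=0.0662, 4/136=0.0294, 1/136=0.0074, 42/136=0.3088, 34/136=0.2500, 2/136=0.0147, 44/136=0.3235
Σp_IVᵢ² = 0.0245² + 0.0392² + 0.2941² + 0.2255² + 0.0490² + 0.2304² + 0.1373² = 0.000600 + 0.001537 + 0.086495 + 0.050850 + 0.002401 + 0.053084 + 0.018851 = 0.213818
B_IV = 1 / 0.213818 = 4.6769
Σp_IIIᵢ² = 0.0049² + 0.1133² + 0.4680² + 0.0936² + 0.1429² + 0.1429² + 0.0345² = 0.000024 + 0.012837 + 0.219024 + 0.008761 + 0.020420 + 0.020420 + 0.001190 = 0.282676
B_III = 1 / 0.282676 = 3.5376
Σp_IIᵢ² = 0.0662² + 0.0294² + 0.0074² + 0.3088² + 0.2500² + 0.0147² + 0.3235² = 0.004382 + 0.000864 + 0.000055 + 0.095357 + 0.062500 + 0.000216 + 0.104652 = 0.268026
B_II = 1 / 0.268026 = 3.7310
Ranking by B (broadest → narrowest): morphospecies IV (4.68) > morphospecies II (3.73) > morphospecies III (3.54)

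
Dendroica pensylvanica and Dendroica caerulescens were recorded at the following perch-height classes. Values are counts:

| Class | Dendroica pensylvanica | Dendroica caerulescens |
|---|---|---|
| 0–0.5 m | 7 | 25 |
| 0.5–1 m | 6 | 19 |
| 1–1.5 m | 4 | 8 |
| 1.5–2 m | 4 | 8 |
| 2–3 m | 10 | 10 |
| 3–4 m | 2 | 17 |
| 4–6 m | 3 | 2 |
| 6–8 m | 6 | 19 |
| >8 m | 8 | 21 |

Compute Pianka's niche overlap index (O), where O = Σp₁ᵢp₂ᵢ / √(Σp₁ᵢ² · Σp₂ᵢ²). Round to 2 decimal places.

Proportions for Dendroica pensylvanica (n=50): 7/50=0.1400, 6/50=0.1200, 4/50=0.0800, 4/50=0.0800, 10/50=0.2000, 2/50=0.0400, 3/50=0.0600, 6/50=0.1200, 8/50=0.1600
Proportions for Dendroica caerulescens (n=129): 25/129=0.1938, 19/129=0.1473, 8/129=0.0620, 8/129=0.0620, 10/129=0.0775, 17/129=0.1318, 2/129=0.0155, 19/129=0.1473, 21/129=0.1628
Σ p₁ᵢp₂ᵢ = 0.027132 + 0.017676 + 0.004960 + 0.004960 + 0.015500 + 0.005272 + 0.000930 + 0.017676 + 0.026048 = 0.120154
Σp_1ᵢ² = 0.1400² + 0.1200² + 0.0800² + 0.0800² + 0.2000² + 0.0400² + 0.0600² + 0.1200² + 0.1600² = 0.019600 + 0.014400 + 0.006400 + 0.006400 + 0.040000 + 0.001600 + 0.003600 + 0.014400 + 0.025600 = 0.132000
Σp_2ᵢ² = 0.1938² + 0.1473² + 0.0620² + 0.0620² + 0.0775² + 0.1318² + 0.0155² + 0.1473² + 0.1628² = 0.037558 + 0.021697 + 0.003844 + 0.003844 + 0.006006 + 0.017371 + 0.000240 + 0.021697 + 0.026504 = 0.138761
O = 0.120154 / √(0.132000 × 0.138761) = 0.120154 / 0.1353383 = 0.8878

0.89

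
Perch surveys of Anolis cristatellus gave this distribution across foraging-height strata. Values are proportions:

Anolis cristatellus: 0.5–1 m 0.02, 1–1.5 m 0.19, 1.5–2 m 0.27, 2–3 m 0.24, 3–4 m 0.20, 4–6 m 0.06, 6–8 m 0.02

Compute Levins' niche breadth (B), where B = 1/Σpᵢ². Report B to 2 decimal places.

Σpᵢ² = 0.02² + 0.19² + 0.27² + 0.24² + 0.20² + 0.06² + 0.02² = 0.0004 + 0.0361 + 0.0729 + 0.0576 + 0.0400 + 0.0036 + 0.0004 = 0.2110
B = 1 / 0.2110 = 4.7393

4.74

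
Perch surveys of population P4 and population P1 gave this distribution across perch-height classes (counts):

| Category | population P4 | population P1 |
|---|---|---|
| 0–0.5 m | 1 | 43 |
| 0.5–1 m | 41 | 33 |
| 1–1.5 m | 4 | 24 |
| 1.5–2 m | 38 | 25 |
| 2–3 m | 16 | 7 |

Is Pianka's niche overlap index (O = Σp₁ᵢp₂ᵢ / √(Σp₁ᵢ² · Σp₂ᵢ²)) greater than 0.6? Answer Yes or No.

Yes

Proportions for population P4 (n=100): 1/100=0.0100, 41/100=0.4100, 4/100=0.0400, 38/100=0.3800, 16/100=0.1600
Proportions for population P1 (n=132): 43/132=0.3258, 33/132=0.2500, 24/132=0.1818, 25/132=0.1894, 7/132=0.0530
Σ p₁ᵢp₂ᵢ = 0.003258 + 0.102500 + 0.007272 + 0.071972 + 0.008480 = 0.193482
Σp_1ᵢ² = 0.0100² + 0.4100² + 0.0400² + 0.3800² + 0.1600² = 0.000100 + 0.168100 + 0.001600 + 0.144400 + 0.025600 = 0.339800
Σp_2ᵢ² = 0.3258² + 0.2500² + 0.1818² + 0.1894² + 0.0530² = 0.106146 + 0.062500 + 0.033051 + 0.035872 + 0.002809 = 0.240378
O = 0.193482 / √(0.339800 × 0.240378) = 0.193482 / 0.2857979 = 0.6770
O = 0.6770 > 0.6 → Yes.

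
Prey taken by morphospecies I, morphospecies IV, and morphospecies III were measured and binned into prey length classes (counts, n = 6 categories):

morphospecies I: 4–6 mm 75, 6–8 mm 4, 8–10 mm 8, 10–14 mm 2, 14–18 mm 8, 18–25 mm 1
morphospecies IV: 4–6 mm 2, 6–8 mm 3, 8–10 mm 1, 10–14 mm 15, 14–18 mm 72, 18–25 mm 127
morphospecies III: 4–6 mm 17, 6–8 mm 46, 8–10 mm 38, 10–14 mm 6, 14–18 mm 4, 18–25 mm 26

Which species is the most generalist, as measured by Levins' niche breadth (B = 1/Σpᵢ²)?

Proportions for morphospecies I (n=98): 75/98=0.7653, 4/98=0.0408, 8/98=0.0816, 2/98=0.0204, 8/98=0.0816, 1/98=0.0102
Proportions for morphospecies IV (n=220): 2/220=0.0091, 3/220=0.0136, 1/220=0.0045, 15/220=0.0682, 72/220=0.3273, 127/220=0.5773
Proportions for morphospecies III (n=137): 17/137=0.1241, 46/137=0.3358, 38/137=0.2774, 6/137=0.0438, 4/137=0.0292, 26/137=0.1898
Σp_Iᵢ² = 0.7653² + 0.0408² + 0.0816² + 0.0204² + 0.0816² + 0.0102² = 0.585684 + 0.001665 + 0.006659 + 0.000416 + 0.006659 + 0.000104 = 0.601187
B_I = 1 / 0.601187 = 1.6634
Σp_IVᵢ² = 0.0091² + 0.0136² + 0.0045² + 0.0682² + 0.3273² + 0.5773² = 0.000083 + 0.000185 + 0.000020 + 0.004651 + 0.107125 + 0.333275 = 0.445339
B_IV = 1 / 0.445339 = 2.2455
Σp_IIIᵢ² = 0.1241² + 0.3358² + 0.2774² + 0.0438² + 0.0292² + 0.1898² = 0.015401 + 0.112762 + 0.076951 + 0.001918 + 0.000853 + 0.036024 = 0.243909
B_III = 1 / 0.243909 = 4.0999
Highest B → broadest niche (most generalist): morphospecies III (B = 4.10).

morphospecies III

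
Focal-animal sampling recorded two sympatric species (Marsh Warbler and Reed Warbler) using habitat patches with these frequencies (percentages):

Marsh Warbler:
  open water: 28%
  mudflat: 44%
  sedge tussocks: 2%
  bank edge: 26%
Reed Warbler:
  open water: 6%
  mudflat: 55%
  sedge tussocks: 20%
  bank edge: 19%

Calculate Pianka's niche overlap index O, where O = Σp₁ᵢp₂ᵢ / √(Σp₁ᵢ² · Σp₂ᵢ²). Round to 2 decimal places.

Convert percentages to proportions (divide by 100).
Σ p₁ᵢp₂ᵢ = 0.0168 + 0.2420 + 0.0040 + 0.0494 = 0.3122
Σp_1ᵢ² = 0.28² + 0.44² + 0.02² + 0.26² = 0.0784 + 0.1936 + 0.0004 + 0.0676 = 0.3400
Σp_2ᵢ² = 0.06² + 0.55² + 0.20² + 0.19² = 0.0036 + 0.3025 + 0.0400 + 0.0361 = 0.3822
O = 0.3122 / √(0.3400 × 0.3822) = 0.3122 / 0.36048 = 0.8661

0.87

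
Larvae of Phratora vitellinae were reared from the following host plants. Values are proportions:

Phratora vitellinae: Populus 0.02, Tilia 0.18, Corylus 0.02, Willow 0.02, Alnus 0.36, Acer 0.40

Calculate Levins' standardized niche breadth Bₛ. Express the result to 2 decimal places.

Σpᵢ² = 0.02² + 0.18² + 0.02² + 0.02² + 0.36² + 0.40² = 0.0004 + 0.0324 + 0.0004 + 0.0004 + 0.1296 + 0.1600 = 0.3232
B = 1 / 0.3232 = 3.0941
Bₛ = (B − 1)/(n − 1) = (3.0941 − 1)/(6 − 1) = 2.0941/5 = 0.4188

0.42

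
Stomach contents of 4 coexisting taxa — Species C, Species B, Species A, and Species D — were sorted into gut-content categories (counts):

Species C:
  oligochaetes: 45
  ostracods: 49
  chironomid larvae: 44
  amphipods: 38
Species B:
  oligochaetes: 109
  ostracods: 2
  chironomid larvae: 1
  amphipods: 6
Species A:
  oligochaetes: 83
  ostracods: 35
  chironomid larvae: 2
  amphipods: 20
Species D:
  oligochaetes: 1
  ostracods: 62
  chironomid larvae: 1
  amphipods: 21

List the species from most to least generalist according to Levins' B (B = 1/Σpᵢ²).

Species C > Species A > Species D > Species B

Proportions for Species C (n=176): 45/176=0.2557, 49/176=0.2784, 44/176=0.2500, 38/176=0.2159
Proportions for Species B (n=118): 109/118=0.9237, 2/118=0.0169, 1/118=0.0085, 6/118=0.0508
Proportions for Species A (n=140): 83/140=0.5929, 35/140=0.2500, 2/140=0.0143, 20/140=0.1429
Proportions for Species D (n=85): 1/85=0.0118, 62/85=0.7294, 1/85=0.0118, 21/85=0.2471
Σp_Cᵢ² = 0.2557² + 0.2784² + 0.2500² + 0.2159² = 0.065382 + 0.077507 + 0.062500 + 0.046613 = 0.252002
B_C = 1 / 0.252002 = 3.9682
Σp_Bᵢ² = 0.9237² + 0.0169² + 0.0085² + 0.0508² = 0.853222 + 0.000286 + 0.000072 + 0.002581 = 0.856161
B_B = 1 / 0.856161 = 1.1680
Σp_Aᵢ² = 0.5929² + 0.2500² + 0.0143² + 0.1429² = 0.351530 + 0.062500 + 0.000204 + 0.020420 = 0.434654
B_A = 1 / 0.434654 = 2.3007
Σp_Dᵢ² = 0.0118² + 0.7294² + 0.0118² + 0.2471² = 0.000139 + 0.532024 + 0.000139 + 0.061058 = 0.593360
B_D = 1 / 0.593360 = 1.6853
Ranking by B (broadest → narrowest): Species C (3.97) > Species A (2.30) > Species D (1.69) > Species B (1.17)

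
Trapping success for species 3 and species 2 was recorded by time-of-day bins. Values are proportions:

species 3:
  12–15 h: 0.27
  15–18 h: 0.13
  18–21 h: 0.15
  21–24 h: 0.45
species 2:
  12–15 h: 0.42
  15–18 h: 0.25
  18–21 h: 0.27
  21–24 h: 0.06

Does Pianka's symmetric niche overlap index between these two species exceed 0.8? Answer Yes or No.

No

Σ p₁ᵢp₂ᵢ = 0.1134 + 0.0325 + 0.0405 + 0.0270 = 0.2134
Σp_1ᵢ² = 0.27² + 0.13² + 0.15² + 0.45² = 0.0729 + 0.0169 + 0.0225 + 0.2025 = 0.3148
Σp_2ᵢ² = 0.42² + 0.25² + 0.27² + 0.06² = 0.1764 + 0.0625 + 0.0729 + 0.0036 = 0.3154
O = 0.2134 / √(0.3148 × 0.3154) = 0.2134 / 0.31510 = 0.6772
O = 0.6772 < 0.8 → No.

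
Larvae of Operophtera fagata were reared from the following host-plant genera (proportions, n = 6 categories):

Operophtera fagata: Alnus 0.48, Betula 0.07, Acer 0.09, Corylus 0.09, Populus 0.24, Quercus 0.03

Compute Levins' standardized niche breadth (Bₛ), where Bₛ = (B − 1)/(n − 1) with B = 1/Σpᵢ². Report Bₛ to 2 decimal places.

Σpᵢ² = 0.48² + 0.07² + 0.09² + 0.09² + 0.24² + 0.03² = 0.2304 + 0.0049 + 0.0081 + 0.0081 + 0.0576 + 0.0009 = 0.3100
B = 1 / 0.3100 = 3.2258
Bₛ = (B − 1)/(n − 1) = (3.2258 − 1)/(6 − 1) = 2.2258/5 = 0.4452

0.45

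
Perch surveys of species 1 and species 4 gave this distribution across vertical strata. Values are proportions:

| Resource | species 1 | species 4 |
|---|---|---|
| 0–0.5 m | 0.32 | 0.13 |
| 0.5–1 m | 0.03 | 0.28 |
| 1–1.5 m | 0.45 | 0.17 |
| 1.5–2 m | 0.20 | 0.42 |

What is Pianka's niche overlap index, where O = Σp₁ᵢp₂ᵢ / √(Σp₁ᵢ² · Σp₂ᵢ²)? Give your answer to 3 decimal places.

0.653

Σ p₁ᵢp₂ᵢ = 0.0416 + 0.0084 + 0.0765 + 0.0840 = 0.2105
Σp_1ᵢ² = 0.32² + 0.03² + 0.45² + 0.20² = 0.1024 + 0.0009 + 0.2025 + 0.0400 = 0.3458
Σp_2ᵢ² = 0.13² + 0.28² + 0.17² + 0.42² = 0.0169 + 0.0784 + 0.0289 + 0.1764 = 0.3006
O = 0.2105 / √(0.3458 × 0.3006) = 0.2105 / 0.322409 = 0.65290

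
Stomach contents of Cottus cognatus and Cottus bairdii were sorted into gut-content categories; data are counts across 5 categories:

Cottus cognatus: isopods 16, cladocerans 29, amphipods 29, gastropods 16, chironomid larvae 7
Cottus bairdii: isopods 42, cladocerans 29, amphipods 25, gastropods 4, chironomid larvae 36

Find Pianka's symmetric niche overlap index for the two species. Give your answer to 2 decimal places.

0.80

Proportions for Cottus cognatus (n=97): 16/97=0.1649, 29/97=0.2990, 29/97=0.2990, 16/97=0.1649, 7/97=0.0722
Proportions for Cottus bairdii (n=136): 42/136=0.3088, 29/136=0.2132, 25/136=0.1838, 4/136=0.0294, 36/136=0.2647
Σ p₁ᵢp₂ᵢ = 0.050921 + 0.063747 + 0.054956 + 0.004848 + 0.019111 = 0.193583
Σp_1ᵢ² = 0.1649² + 0.2990² + 0.2990² + 0.1649² + 0.0722² = 0.027192 + 0.089401 + 0.089401 + 0.027192 + 0.005213 = 0.238399
Σp_2ᵢ² = 0.3088² + 0.2132² + 0.1838² + 0.0294² + 0.2647² = 0.095357 + 0.045454 + 0.033782 + 0.000864 + 0.070066 = 0.245523
O = 0.193583 / √(0.238399 × 0.245523) = 0.193583 / 0.2419348 = 0.8001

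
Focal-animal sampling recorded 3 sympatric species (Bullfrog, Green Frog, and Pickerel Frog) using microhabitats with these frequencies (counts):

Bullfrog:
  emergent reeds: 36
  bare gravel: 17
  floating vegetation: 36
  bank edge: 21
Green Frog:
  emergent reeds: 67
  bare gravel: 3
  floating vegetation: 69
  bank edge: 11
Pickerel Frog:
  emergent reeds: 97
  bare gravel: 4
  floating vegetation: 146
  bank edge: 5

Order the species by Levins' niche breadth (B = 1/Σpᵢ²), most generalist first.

Bullfrog > Green Frog > Pickerel Frog

Proportions for Bullfrog (n=110): 36/110=0.3273, 17/110=0.1545, 36/110=0.3273, 21/110=0.1909
Proportions for Green Frog (n=150): 67/150=0.4467, 3/150=0.0200, 69/150=0.4600, 11/150=0.0733
Proportions for Pickerel Frog (n=252): 97/252=0.3849, 4/252=0.0159, 146/252=0.5794, 5/252=0.0198
Σp_Bullᵢ² = 0.3273² + 0.1545² + 0.3273² + 0.1909² = 0.107125 + 0.023870 + 0.107125 + 0.036443 = 0.274563
B_Bull = 1 / 0.274563 = 3.6422
Σp_Greeᵢ² = 0.4467² + 0.0200² + 0.4600² + 0.0733² = 0.199541 + 0.000400 + 0.211600 + 0.005373 = 0.416914
B_Gree = 1 / 0.416914 = 2.3986
Σp_Pickᵢ² = 0.3849² + 0.0159² + 0.5794² + 0.0198² = 0.148148 + 0.000253 + 0.335704 + 0.000392 = 0.484497
B_Pick = 1 / 0.484497 = 2.0640
Ranking by B (broadest → narrowest): Bullfrog (3.64) > Green Frog (2.40) > Pickerel Frog (2.06)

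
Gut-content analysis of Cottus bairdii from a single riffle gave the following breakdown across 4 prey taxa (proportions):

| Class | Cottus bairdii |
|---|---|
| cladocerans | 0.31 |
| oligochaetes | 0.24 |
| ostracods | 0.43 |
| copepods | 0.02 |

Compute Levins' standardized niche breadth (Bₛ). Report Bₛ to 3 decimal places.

0.650

Σpᵢ² = 0.31² + 0.24² + 0.43² + 0.02² = 0.0961 + 0.0576 + 0.1849 + 0.0004 = 0.3390
B = 1 / 0.3390 = 2.94985
Bₛ = (B − 1)/(n − 1) = (2.94985 − 1)/(4 − 1) = 1.94985/3 = 0.64995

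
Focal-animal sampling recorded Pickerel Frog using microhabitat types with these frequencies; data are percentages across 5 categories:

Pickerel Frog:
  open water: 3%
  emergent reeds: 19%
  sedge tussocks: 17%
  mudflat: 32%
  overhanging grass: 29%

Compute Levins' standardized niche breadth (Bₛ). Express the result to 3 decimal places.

0.740

Convert percentages to proportions (divide by 100).
Σpᵢ² = 0.03² + 0.19² + 0.17² + 0.32² + 0.29² = 0.0009 + 0.0361 + 0.0289 + 0.1024 + 0.0841 = 0.2524
B = 1 / 0.2524 = 3.96197
Bₛ = (B − 1)/(n − 1) = (3.96197 − 1)/(5 − 1) = 2.96197/4 = 0.74049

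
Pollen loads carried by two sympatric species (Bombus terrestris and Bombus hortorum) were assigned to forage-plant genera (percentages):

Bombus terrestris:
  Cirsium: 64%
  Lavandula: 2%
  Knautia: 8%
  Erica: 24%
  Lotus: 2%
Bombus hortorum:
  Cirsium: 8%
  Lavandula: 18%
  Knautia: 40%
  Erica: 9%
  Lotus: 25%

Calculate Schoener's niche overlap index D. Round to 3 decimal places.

0.290

Convert percentages to proportions (divide by 100).
Σ|p₁ᵢ − p₂ᵢ| = 0.56 + 0.16 + 0.32 + 0.15 + 0.23 = 1.42
D = 1 − ½ × 1.42 = 1 − 0.710 = 0.29000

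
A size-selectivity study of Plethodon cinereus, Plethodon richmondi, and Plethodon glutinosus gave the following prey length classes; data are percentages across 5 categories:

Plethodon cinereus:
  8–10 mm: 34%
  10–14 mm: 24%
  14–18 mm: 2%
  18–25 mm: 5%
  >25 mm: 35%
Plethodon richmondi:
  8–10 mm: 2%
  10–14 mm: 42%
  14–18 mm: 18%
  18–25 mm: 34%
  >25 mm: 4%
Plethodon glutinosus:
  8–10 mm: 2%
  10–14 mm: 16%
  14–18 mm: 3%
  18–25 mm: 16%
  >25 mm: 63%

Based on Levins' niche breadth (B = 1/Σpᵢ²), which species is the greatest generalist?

Plethodon cinereus

Convert percentages to proportions (divide by 100).
Σp_cineᵢ² = 0.34² + 0.24² + 0.02² + 0.05² + 0.35² = 0.1156 + 0.0576 + 0.0004 + 0.0025 + 0.1225 = 0.2986
B_cine = 1 / 0.2986 = 3.3490
Σp_richᵢ² = 0.02² + 0.42² + 0.18² + 0.34² + 0.04² = 0.0004 + 0.1764 + 0.0324 + 0.1156 + 0.0016 = 0.3264
B_rich = 1 / 0.3264 = 3.0637
Σp_glutᵢ² = 0.02² + 0.16² + 0.03² + 0.16² + 0.63² = 0.0004 + 0.0256 + 0.0009 + 0.0256 + 0.3969 = 0.4494
B_glut = 1 / 0.4494 = 2.2252
Highest B → broadest niche (most generalist): Plethodon cinereus (B = 3.35).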